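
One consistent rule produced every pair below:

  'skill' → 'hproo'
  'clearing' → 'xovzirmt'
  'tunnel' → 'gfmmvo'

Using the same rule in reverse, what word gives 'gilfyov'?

Each pair mirrors across the alphabet (s↔h, k↔p, i↔r): positions sum to 25. Each letter is replaced by its mirror in the alphabet: a↔z, b↔y, c↔x, and so on (the Atbash cipher).
Reversing it on gilfyov: g↔t, i↔r, l↔o, f↔u, y↔b, o↔l, v↔e.

trouble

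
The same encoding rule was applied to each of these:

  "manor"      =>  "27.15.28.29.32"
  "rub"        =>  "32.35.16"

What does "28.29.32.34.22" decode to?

north

Each letter is replaced by its alphabet position (a=1..z=26) + 14.
Decoding 28.29.32.34.22: 28→(28−14)÷1=14=n, 29→(29−14)÷1=15=o, 32→(32−14)÷1=18=r, 34→(34−14)÷1=20=t, 22→(22−14)÷1=8=h.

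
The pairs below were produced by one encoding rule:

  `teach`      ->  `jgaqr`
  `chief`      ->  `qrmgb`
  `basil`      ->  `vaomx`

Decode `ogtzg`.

serve

t(19)→j(9) and e(4)→g(6) fit y≡21x+0 (mod 26); the inverse of 21 mod 26 is 5. Treating letters as 0–25, the rule is x ↦ 21x + 0 (mod 26).
Decoding ogtzg: o(14)→5·(14−0)≡18=s; g(6)→5·(6−0)≡4=e; t(19)→5·(19−0)≡17=r; z(25)→5·(25−0)≡21=v; g(6)→5·(6−0)≡4=e (all mod 26).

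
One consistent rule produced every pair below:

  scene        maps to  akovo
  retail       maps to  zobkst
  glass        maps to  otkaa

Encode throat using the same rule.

bpzykb

The shift depends on letter class: consonant s→a is +8, but vowel e→o is +10. The rule splits by letter class: vowels +10, consonants +8.
On throat: t(cons)+8=b, h(cons)+8=p, r(cons)+8=z, o(vowel)+10=y, a(vowel)+10=k, t(cons)+8=b.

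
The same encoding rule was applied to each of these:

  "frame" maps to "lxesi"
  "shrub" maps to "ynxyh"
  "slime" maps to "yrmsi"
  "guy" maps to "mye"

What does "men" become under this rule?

The shift depends on letter class: consonant f→l is +6, but vowel a→e is +4. Vowels shift forward by 4 and consonants shift forward by 6.
On men: m(cons)+6=s, e(vowel)+4=i, n(cons)+6=t.

sit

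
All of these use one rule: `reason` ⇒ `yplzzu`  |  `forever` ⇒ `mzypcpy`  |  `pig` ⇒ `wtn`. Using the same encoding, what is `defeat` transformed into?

The shift depends on letter class: consonant r→y is +7, but vowel e→p is +11. Vowels shift forward by 11 and consonants shift forward by 7.
On defeat: d(cons)+7=k, e(vowel)+11=p, f(cons)+7=m, e(vowel)+11=p, a(vowel)+11=l, t(cons)+7=a.

kpmpla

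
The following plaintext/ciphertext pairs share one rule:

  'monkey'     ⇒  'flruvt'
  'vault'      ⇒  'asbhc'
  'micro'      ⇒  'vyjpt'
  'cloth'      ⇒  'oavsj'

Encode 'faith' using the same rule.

oaphm

The output letters match the input read backwards, each shifted +7: monkey reversed is yeknom. Two steps: reverse the string, then apply a Caesar shift of +7.
For faith: reverse → htiaf; then shift: h+7=o, t+7=a, i+7=p, a+7=h, f+7=m.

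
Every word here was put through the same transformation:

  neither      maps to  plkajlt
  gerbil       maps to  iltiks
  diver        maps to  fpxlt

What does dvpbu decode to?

bonus

It's a Vigenère-style cipher with numeric key [2,7]: position i shifts by key[i mod 2].
Reversing it on dvpbu: d−2=b, v−7=o, p−2=n, b−7=u, u−2=s.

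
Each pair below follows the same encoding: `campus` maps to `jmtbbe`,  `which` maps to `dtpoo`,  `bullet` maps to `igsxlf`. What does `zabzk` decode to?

sound

The shifts repeat in a cycle of length 2: positions 0,1,… shift by +7, +12, then the pattern repeats.
Undoing it on zabzk: z−7=s, a−12=o, b−7=u, z−12=n, k−7=d.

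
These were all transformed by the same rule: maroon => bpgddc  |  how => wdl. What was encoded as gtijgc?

Compare letters: m→b is +15, a→p is +15, r→g is +15 — a constant shift. Each letter is shifted forward by 15 in the alphabet (a Caesar shift of +15).
Decoding gtijgc: g−15=r, t−15=e, i−15=t, j−15=u, g−15=r, c−15=n.

return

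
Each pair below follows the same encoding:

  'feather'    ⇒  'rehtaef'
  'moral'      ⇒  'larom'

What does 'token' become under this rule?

nekot

The output letters match the input read backwards: feather reversed is rehtaef. The word is simply reversed.
Applying it to token: reverse → nekot.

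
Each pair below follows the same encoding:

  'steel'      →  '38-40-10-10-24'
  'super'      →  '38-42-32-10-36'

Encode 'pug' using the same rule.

Each letter becomes 2×(its alphabet position, a=1..z=26).
On pug: p=16→32, u=21→42, g=7→14.

32-42-14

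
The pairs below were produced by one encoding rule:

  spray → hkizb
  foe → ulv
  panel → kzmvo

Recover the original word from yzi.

bar

Each pair mirrors across the alphabet (s↔h, p↔k, r↔i): positions sum to 25. This is the alphabet-reversal cipher (Atbash): a becomes z, b becomes y, etc.
Undoing it on yzi: y↔b, z↔a, i↔r.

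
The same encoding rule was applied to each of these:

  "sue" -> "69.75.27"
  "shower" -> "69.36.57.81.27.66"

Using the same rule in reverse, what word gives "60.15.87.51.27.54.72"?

payment

s(#19)→69 and u(#21)→75: differences scale by 3, so n = 3·pos + 12. With a=1..z=26, the number is 3·pos + 12.
Undoing it on 60.15.87.51.27.54.72: 60→(60−12)÷3=16=p, 15→(15−12)÷3=1=a, 87→(87−12)÷3=25=y, 51→(51−12)÷3=13=m, 27→(27−12)÷3=5=e, 54→(54−12)÷3=14=n, 72→(72−12)÷3=20=t.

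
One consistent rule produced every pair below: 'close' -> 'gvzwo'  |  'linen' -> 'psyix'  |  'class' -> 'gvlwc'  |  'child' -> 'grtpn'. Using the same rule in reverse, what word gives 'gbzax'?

It's a Vigenère-style cipher with numeric key [4,10,11]: position i shifts by key[i mod 3].
Decoding gbzax: g−4=c, b−10=r, z−11=o, a−4=w, x−10=n.

crown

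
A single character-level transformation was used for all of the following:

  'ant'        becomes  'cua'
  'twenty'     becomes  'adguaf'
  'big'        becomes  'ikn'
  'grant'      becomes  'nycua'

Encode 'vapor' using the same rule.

ccwqy

The rule splits by letter class: vowels +2, consonants +7.
Applying it to vapor: v(cons)+7=c, a(vowel)+2=c, p(cons)+7=w, o(vowel)+2=q, r(cons)+7=y.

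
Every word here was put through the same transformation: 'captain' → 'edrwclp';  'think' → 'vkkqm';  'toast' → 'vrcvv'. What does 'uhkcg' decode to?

seize

It's a Vigenère-style cipher with numeric key [2,3]: position i shifts by key[i mod 2].
Reversing it on uhkcg: u−2=s, h−3=e, k−2=i, c−3=z, g−2=e.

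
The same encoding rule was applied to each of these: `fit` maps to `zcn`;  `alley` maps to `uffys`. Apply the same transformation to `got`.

This is a Caesar cipher with shift 20.
For got: g+20=a, o+20=i, t+20=n.

ain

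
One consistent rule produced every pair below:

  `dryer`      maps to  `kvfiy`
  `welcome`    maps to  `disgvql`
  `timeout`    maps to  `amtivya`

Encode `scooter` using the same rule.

zgvsaiy

Shifts by position in dryer: pos 0: d→k (+7), pos 1: r→v (+4), pos 2: y→f (+7), pos 3: e→i (+4) — repeating every 2. The shifts repeat in a cycle of length 2: positions 0,1,… shift by +7, +4, then the pattern repeats.
Applying it to scooter: s+7=z, c+4=g, o+7=v, o+4=s, t+7=a, e+4=i, r+7=y.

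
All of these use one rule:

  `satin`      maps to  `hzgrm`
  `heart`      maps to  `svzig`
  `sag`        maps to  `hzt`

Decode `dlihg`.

Each pair mirrors across the alphabet (s↔h, a↔z, t↔g): positions sum to 25. Each letter is replaced by its mirror in the alphabet: a↔z, b↔y, c↔x, and so on (the Atbash cipher).
Undoing it on dlihg: d↔w, l↔o, i↔r, h↔s, g↔t.

worst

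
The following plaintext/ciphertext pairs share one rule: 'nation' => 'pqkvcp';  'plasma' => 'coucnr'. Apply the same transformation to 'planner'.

tgppcnr

The output letters match the input read backwards, each shifted +2: nation reversed is noitan. Read the word backwards and shift each letter +2.
Applying it to planner: reverse → rennalp; then shift: r+2=t, e+2=g, n+2=p, n+2=p, a+2=c, l+2=n, p+2=r.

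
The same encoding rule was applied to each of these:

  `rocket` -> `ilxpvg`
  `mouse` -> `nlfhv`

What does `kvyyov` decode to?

Each letter is replaced by its mirror in the alphabet: a↔z, b↔y, c↔x, and so on (the Atbash cipher).
Reversing it on kvyyov: k↔p, v↔e, y↔b, y↔b, o↔l, v↔e.

pebble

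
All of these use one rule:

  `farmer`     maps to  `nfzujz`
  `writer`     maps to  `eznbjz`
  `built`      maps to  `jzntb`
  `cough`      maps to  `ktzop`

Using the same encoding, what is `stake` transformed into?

abfsj

The shift depends on letter class: consonant f→n is +8, but vowel a→f is +5. Vowels shift forward by 5 and consonants shift forward by 8.
Applying it to stake: s(cons)+8=a, t(cons)+8=b, a(vowel)+5=f, k(cons)+8=s, e(vowel)+5=j.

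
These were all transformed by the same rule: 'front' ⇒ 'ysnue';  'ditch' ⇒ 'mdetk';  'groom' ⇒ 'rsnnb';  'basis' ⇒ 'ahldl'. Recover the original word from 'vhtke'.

f(5)→y(24) and r(17)→s(18) fit y≡19x+7 (mod 26); the inverse of 19 mod 26 is 11. This is an affine cipher: with a=0,…,z=25, each position x becomes (19x+7) mod 26.
Reversing it on vhtke: v(21)→11·(21−7)≡24=y; h(7)→11·(7−7)≡0=a; t(19)→11·(19−7)≡2=c; k(10)→11·(10−7)≡7=h; e(4)→11·(4−7)≡19=t (all mod 26).

yacht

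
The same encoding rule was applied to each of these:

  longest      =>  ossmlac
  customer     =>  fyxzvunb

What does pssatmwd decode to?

monument

In longest: l→o is +3, o→s is +4, n→s is +5, g→m is +6 — the shift increases by 1 each position. Each letter shifts forward by (position + 3), i.e. 3, 4, 5, … — the shift grows by one for each successive letter.
Undoing it on pssatmwd: p−3=m, s−4=o, s−5=n, a−6=u, t−7=m, m−8=e, w−9=n, d−10=t.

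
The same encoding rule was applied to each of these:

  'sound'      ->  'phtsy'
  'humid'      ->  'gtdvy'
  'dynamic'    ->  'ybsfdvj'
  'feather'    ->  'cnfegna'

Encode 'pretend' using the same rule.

wanensy

Treating letters as 0–25, the rule is x ↦ 15x + 5 (mod 26).
For pretend: p(15)→15·15+5≡22=w; r(17)→15·17+5≡0=a; e(4)→15·4+5≡13=n; t(19)→15·19+5≡4=e; e(4)→15·4+5≡13=n; n(13)→15·13+5≡18=s; d(3)→15·3+5≡24=y (all mod 26).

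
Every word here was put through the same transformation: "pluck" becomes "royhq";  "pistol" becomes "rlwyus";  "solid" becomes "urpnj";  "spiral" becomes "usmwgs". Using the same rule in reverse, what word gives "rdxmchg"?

pathway

In pluck: p→r is +2, l→o is +3, u→y is +4, c→h is +5 — the shift increases by 1 each position. The shift increases by 1 at each position, starting from +2: 2, 3, 4, ….
Reversing it on rdxmchg: r−2=p, d−3=a, x−4=t, m−5=h, c−6=w, h−7=a, g−8=y.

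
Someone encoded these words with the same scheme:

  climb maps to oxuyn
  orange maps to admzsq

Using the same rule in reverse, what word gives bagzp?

pound

Compare letters: c→o is +12, l→x is +12, i→u is +12 — a constant shift. This is a Caesar cipher with shift 12.
Reversing it on bagzp: b−12=p, a−12=o, g−12=u, z−12=n, p−12=d.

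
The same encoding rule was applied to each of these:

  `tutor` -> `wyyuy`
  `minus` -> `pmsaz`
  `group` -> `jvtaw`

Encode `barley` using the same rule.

In tutor: t→w is +3, u→y is +4, t→y is +5, o→u is +6 — the shift increases by 1 each position. The shift increases by 1 at each position, starting from +3: 3, 4, 5, ….
On barley: b+3=e, a+4=e, r+5=w, l+6=r, e+7=l, y+8=g.

eewrlg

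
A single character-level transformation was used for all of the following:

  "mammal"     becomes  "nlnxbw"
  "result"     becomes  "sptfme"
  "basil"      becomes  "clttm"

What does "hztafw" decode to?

gospel

A repeating key of period 2 is used — shifts +1, +11 over and over.
Reversing it on hztafw: h−1=g, z−11=o, t−1=s, a−11=p, f−1=e, w−11=l.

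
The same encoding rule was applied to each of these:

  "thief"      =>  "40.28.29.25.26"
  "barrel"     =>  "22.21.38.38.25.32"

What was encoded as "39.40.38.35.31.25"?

t is letter #20 and maps to 40: an offset of 20. The number is (letter's place in the alphabet, a=1) + 20.
Undoing it on 39.40.38.35.31.25: 39→(39−20)÷1=19=s, 40→(40−20)÷1=20=t, 38→(38−20)÷1=18=r, 35→(35−20)÷1=15=o, 31→(31−20)÷1=11=k, 25→(25−20)÷1=5=e.

stroke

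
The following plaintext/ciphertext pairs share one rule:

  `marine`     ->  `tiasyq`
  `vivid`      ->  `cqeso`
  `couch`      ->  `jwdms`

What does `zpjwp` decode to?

shame

In marine: m→t is +7, a→i is +8, r→a is +9, i→s is +10 — the shift increases by 1 each position. Each letter shifts forward by (position + 7), i.e. 7, 8, 9, … — the shift grows by one for each successive letter.
Decoding zpjwp: z−7=s, p−8=h, j−9=a, w−10=m, p−11=e.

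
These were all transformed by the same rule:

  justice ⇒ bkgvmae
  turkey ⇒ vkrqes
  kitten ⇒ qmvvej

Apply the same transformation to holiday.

xyfmpws

j(9)→b(1) and u(20)→k(10) fit y≡15x+22 (mod 26); the inverse of 15 mod 26 is 7. Each letter's alphabet position (a=0..z=25) is mapped through 15·x+22 mod 26 — an affine cipher.
On holiday: h(7)→15·7+22≡23=x; o(14)→15·14+22≡24=y; l(11)→15·11+22≡5=f; i(8)→15·8+22≡12=m; d(3)→15·3+22≡15=p; a(0)→15·0+22≡22=w; y(24)→15·24+22≡18=s (all mod 26).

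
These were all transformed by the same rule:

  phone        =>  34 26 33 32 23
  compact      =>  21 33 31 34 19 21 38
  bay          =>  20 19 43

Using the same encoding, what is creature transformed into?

Each letter is replaced by its alphabet position (a=1..z=26) + 18.
Applying it to creature: c=3→21, r=18→36, e=5→23, a=1→19, t=20→38, u=21→39, r=18→36, e=5→23.

21 36 23 19 38 39 36 23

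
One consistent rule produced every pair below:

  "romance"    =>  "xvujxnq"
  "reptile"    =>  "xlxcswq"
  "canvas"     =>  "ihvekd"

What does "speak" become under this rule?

In romance: r→x is +6, o→v is +7, m→u is +8, a→j is +9 — the shift increases by 1 each position. The shift increases by 1 at each position, starting from +6: 6, 7, 8, ….
On speak: s+6=y, p+7=w, e+8=m, a+9=j, k+10=u.

ywmju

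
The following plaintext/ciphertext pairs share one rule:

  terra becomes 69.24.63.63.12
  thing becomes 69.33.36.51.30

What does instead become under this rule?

36.51.66.69.24.12.21

t(#20)→69 and e(#5)→24: differences scale by 3, so n = 3·pos + 9. The formula is n = 3×(alphabet index, a=1) + 9.
Applying it to instead: i=9→36, n=14→51, s=19→66, t=20→69, e=5→24, a=1→12, d=4→21.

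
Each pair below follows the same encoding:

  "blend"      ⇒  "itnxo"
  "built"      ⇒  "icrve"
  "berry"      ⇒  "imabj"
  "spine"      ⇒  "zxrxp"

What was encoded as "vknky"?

In blend: b→i is +7, l→t is +8, e→n is +9, n→x is +10 — the shift increases by 1 each position. Each letter shifts forward by (position + 7), i.e. 7, 8, 9, … — the shift grows by one for each successive letter.
Decoding vknky: v−7=o, k−8=c, n−9=e, k−10=a, y−11=n.

ocean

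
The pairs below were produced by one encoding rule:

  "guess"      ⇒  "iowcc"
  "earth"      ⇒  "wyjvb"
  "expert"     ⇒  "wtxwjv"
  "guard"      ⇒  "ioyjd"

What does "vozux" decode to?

g(6)→i(8) and u(20)→o(14) fit y≡19x+24 (mod 26); the inverse of 19 mod 26 is 11. This is an affine cipher: with a=0,…,z=25, each position x becomes (19x+24) mod 26.
Undoing it on vozux: v(21)→11·(21−24)≡19=t; o(14)→11·(14−24)≡20=u; z(25)→11·(25−24)≡11=l; u(20)→11·(20−24)≡8=i; x(23)→11·(23−24)≡15=p (all mod 26).

tulip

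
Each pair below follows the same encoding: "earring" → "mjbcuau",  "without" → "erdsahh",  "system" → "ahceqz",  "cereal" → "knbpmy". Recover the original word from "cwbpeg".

unrest

In earring: e→m is +8, a→j is +9, r→b is +10, r→c is +11 — the shift increases by 1 each position. The shift increases by 1 at each position, starting from +8: 8, 9, 10, ….
Decoding cwbpeg: c−8=u, w−9=n, b−10=r, p−11=e, e−12=s, g−13=t.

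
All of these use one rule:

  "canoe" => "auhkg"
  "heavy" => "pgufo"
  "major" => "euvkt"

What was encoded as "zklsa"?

toxic

c(2)→a(0) and a(0)→u(20) fit y≡3x+20 (mod 26); the inverse of 3 mod 26 is 9. Treating letters as 0–25, the rule is x ↦ 3x + 20 (mod 26).
Undoing it on zklsa: z(25)→9·(25−20)≡19=t; k(10)→9·(10−20)≡14=o; l(11)→9·(11−20)≡23=x; s(18)→9·(18−20)≡8=i; a(0)→9·(0−20)≡2=c (all mod 26).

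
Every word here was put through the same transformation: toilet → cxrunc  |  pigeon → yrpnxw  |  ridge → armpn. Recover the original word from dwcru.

Compare letters: t→c is +9, o→x is +9, i→r is +9 — a constant shift. It's a constant shift of +9 (ROT9).
Undoing it on dwcru: d−9=u, w−9=n, c−9=t, r−9=i, u−9=l.

until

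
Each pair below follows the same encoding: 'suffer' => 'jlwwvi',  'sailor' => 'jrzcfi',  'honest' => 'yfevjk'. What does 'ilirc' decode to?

Compare letters: s→j is +17, u→l is +17, f→w is +17 — a constant shift. Every letter moves 17 places later in the alphabet, wrapping around z→a.
Reversing it on ilirc: i−17=r, l−17=u, i−17=r, r−17=a, c−17=l.

rural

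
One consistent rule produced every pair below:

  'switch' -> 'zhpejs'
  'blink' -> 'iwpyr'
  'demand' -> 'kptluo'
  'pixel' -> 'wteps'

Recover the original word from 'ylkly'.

The shifts repeat in a cycle of length 2: positions 0,1,… shift by +7, +11, then the pattern repeats.
Reversing it on ylkly: y−7=r, l−11=a, k−7=d, l−11=a, y−7=r.

radar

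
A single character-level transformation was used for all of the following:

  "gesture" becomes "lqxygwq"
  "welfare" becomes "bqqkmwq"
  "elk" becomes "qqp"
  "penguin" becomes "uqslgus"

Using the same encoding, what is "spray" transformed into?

The shift depends on letter class: consonant g→l is +5, but vowel e→q is +12. The rule splits by letter class: vowels +12, consonants +5.
For spray: s(cons)+5=x, p(cons)+5=u, r(cons)+5=w, a(vowel)+12=m, y(cons)+5=d.

xuwmd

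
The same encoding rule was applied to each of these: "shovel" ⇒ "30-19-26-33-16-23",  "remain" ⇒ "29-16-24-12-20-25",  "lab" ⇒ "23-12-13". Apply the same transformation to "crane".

14-29-12-25-16

s is letter #19 and maps to 30: an offset of 11. Each letter is replaced by its alphabet position (a=1..z=26) + 11.
On crane: c=3→14, r=18→29, a=1→12, n=14→25, e=5→16.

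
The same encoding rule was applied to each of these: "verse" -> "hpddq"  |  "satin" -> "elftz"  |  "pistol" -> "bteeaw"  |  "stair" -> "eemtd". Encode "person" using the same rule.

The shifts repeat in a cycle of length 2: positions 0,1,… shift by +12, +11, then the pattern repeats.
On person: p+12=b, e+11=p, r+12=d, s+11=d, o+12=a, n+11=y.

bpdday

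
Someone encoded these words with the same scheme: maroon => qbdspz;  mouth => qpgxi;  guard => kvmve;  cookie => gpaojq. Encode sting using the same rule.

wuurh

The shifts repeat in a cycle of length 3: positions 0,1,… shift by +4, +1, +12, then the pattern repeats.
Applying it to sting: s+4=w, t+1=u, i+12=u, n+4=r, g+1=h.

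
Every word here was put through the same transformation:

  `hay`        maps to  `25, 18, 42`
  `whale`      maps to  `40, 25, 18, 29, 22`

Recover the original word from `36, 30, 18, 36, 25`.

h is letter #8 and maps to 25: an offset of 17. Letters become their 1-based position plus 17 (so a→18, b→19, …).
Decoding 36, 30, 18, 36, 25: 36→(36−17)÷1=19=s, 30→(30−17)÷1=13=m, 18→(18−17)÷1=1=a, 36→(36−17)÷1=19=s, 25→(25−17)÷1=8=h.

smash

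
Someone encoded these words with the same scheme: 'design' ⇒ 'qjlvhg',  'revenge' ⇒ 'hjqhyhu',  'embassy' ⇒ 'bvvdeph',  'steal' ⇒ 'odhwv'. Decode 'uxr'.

The output letters match the input read backwards, each shifted +3: design reversed is ngised. The word is reversed, then every letter is shifted forward by 3.
Reversing it on uxr: shift back: u−3=r, x−3=u, r−3=o → ruo; then reverse → our.

our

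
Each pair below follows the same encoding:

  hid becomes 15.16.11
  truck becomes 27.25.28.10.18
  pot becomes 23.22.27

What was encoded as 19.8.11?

h is letter #8 and maps to 15: an offset of 7. Letters become their 1-based position plus 7 (so a→8, b→9, …).
Decoding 19.8.11: 19→(19−7)÷1=12=l, 8→(8−7)÷1=1=a, 11→(11−7)÷1=4=d.

lad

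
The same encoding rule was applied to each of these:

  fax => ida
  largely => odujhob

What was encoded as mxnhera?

Compare letters: f→i is +3, a→d is +3, x→a is +3 — a constant shift. It's a constant shift of +3 (ROT3).
Undoing it on mxnhera: m−3=j, x−3=u, n−3=k, h−3=e, e−3=b, r−3=o, a−3=x.

jukebox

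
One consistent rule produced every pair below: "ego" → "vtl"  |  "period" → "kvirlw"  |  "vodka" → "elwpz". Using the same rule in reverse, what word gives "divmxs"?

wrench

Letters are reflected about the middle of the alphabet (position → 25−position): Atbash.
Reversing it on divmxs: d↔w, i↔r, v↔e, m↔n, x↔c, s↔h.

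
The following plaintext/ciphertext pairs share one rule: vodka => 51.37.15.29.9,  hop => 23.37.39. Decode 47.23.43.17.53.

v(#22)→51 and o(#15)→37: differences scale by 2, so n = 2·pos + 7. The formula is n = 2×(alphabet index, a=1) + 7.
Reversing it on 47.23.43.17.53: 47→(47−7)÷2=20=t, 23→(23−7)÷2=8=h, 43→(43−7)÷2=18=r, 17→(17−7)÷2=5=e, 53→(53−7)÷2=23=w.

threw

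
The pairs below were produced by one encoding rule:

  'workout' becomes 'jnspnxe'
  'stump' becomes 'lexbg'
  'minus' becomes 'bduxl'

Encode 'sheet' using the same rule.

lkffe

w(22)→j(9) and o(14)→n(13) fit y≡19x+7 (mod 26); the inverse of 19 mod 26 is 11. Each letter's alphabet position (a=0..z=25) is mapped through 19·x+7 mod 26 — an affine cipher.
Applying it to sheet: s(18)→19·18+7≡11=l; h(7)→19·7+7≡10=k; e(4)→19·4+7≡5=f; e(4)→19·4+7≡5=f; t(19)→19·19+7≡4=e (all mod 26).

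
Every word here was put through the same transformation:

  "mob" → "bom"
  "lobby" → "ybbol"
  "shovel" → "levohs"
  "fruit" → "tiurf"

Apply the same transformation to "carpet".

teprac

The output letters match the input read backwards: mob reversed is bom. The word is simply reversed.
For carpet: reverse → teprac.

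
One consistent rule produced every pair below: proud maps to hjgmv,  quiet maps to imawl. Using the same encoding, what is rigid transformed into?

It's a constant shift of +18 (ROT18).
Applying it to rigid: r+18=j, i+18=a, g+18=y, i+18=a, d+18=v.

jayav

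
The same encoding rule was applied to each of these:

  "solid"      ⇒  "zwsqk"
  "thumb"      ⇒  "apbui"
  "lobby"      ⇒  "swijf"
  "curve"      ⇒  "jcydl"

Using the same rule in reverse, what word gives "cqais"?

Shifts by position in solid: pos 0: s→z (+7), pos 1: o→w (+8), pos 2: l→s (+7), pos 3: i→q (+8) — repeating every 2. A repeating key of period 2 is used — shifts +7, +8 over and over.
Undoing it on cqais: c−7=v, q−8=i, a−7=t, i−8=a, s−7=l.

vital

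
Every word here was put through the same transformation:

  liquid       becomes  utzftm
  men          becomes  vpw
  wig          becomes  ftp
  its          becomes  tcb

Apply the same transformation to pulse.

The shift depends on letter class: consonant l→u is +9, but vowel i→t is +11. Two shifts are in play — +11 for a/e/i/o/u, +9 for every other letter.
For pulse: p(cons)+9=y, u(vowel)+11=f, l(cons)+9=u, s(cons)+9=b, e(vowel)+11=p.

yfubp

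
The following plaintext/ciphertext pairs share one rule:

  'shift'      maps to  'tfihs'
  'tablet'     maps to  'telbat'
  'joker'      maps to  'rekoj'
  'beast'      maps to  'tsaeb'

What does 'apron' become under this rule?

The output letters match the input read backwards: shift reversed is tfihs. The word is simply reversed.
For apron: reverse → norpa.

norpa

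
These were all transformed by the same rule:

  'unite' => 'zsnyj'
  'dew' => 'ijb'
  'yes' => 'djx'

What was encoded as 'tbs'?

own

Compare letters: u→z is +5, n→s is +5, i→n is +5 — a constant shift. Each letter is shifted forward by 5 in the alphabet (a Caesar shift of +5).
Decoding tbs: t−5=o, b−5=w, s−5=n.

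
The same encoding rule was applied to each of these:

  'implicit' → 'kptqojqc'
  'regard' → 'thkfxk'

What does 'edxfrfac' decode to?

In implicit: i→k is +2, m→p is +3, p→t is +4, l→q is +5 — the shift increases by 1 each position. The shift increases by 1 at each position, starting from +2: 2, 3, 4, ….
Decoding edxfrfac: e−2=c, d−3=a, x−4=t, f−5=a, r−6=l, f−7=y, a−8=s, c−9=t.

catalyst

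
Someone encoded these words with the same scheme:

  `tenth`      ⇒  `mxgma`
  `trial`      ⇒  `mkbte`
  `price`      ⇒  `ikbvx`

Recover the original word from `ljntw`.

Compare letters: t→m is +19, e→x is +19, n→g is +19 — a constant shift. It's a constant shift of +19 (ROT19).
Reversing it on ljntw: l−19=s, j−19=q, n−19=u, t−19=a, w−19=d.

squad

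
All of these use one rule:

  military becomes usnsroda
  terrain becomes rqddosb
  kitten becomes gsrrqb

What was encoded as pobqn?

m(12)→u(20) and i(8)→s(18) fit y≡7x+14 (mod 26); the inverse of 7 mod 26 is 15. This is an affine cipher: with a=0,…,z=25, each position x becomes (7x+14) mod 26.
Decoding pobqn: p(15)→15·(15−14)≡15=p; o(14)→15·(14−14)≡0=a; b(1)→15·(1−14)≡13=n; q(16)→15·(16−14)≡4=e; n(13)→15·(13−14)≡11=l (all mod 26).

panel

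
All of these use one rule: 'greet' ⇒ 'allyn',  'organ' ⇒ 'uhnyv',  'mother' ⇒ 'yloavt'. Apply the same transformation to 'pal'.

shw

Read the word backwards and shift each letter +7.
For pal: reverse → lap; then shift: l+7=s, a+7=h, p+7=w.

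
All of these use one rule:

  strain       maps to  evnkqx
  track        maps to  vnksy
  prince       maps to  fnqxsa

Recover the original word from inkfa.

grape

Each letter's alphabet position (a=0..z=25) is mapped through 17·x+10 mod 26 — an affine cipher.
Decoding inkfa: i(8)→23·(8−10)≡6=g; n(13)→23·(13−10)≡17=r; k(10)→23·(10−10)≡0=a; f(5)→23·(5−10)≡15=p; a(0)→23·(0−10)≡4=e (all mod 26).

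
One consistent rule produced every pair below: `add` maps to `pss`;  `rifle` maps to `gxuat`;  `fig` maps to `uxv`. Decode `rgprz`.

This is a Caesar cipher with shift 15.
Undoing it on rgprz: r−15=c, g−15=r, p−15=a, r−15=c, z−15=k.

crack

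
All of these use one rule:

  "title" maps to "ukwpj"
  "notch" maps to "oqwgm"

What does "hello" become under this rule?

igopt

In title: t→u is +1, i→k is +2, t→w is +3, l→p is +4 — the shift increases by 1 each position. The shift increases by 1 at each position, starting from +1: 1, 2, 3, ….
For hello: h+1=i, e+2=g, l+3=o, l+4=p, o+5=t.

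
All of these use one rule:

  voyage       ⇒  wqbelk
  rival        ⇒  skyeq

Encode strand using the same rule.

In voyage: v→w is +1, o→q is +2, y→b is +3, a→e is +4 — the shift increases by 1 each position. The shift increases by 1 at each position, starting from +1: 1, 2, 3, ….
Applying it to strand: s+1=t, t+2=v, r+3=u, a+4=e, n+5=s, d+6=j.

tvuesj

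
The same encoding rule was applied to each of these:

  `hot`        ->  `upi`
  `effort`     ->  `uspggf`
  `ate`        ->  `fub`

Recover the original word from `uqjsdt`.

script

Read the word backwards and shift each letter +1.
Undoing it on uqjsdt: shift back: u−1=t, q−1=p, j−1=i, s−1=r, d−1=c, t−1=s → tpircs; then reverse → script.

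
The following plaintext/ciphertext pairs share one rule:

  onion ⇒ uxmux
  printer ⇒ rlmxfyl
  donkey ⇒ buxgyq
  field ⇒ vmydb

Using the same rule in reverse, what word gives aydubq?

melody

o(14)→u(20) and n(13)→x(23) fit y≡23x+10 (mod 26); the inverse of 23 mod 26 is 17. This is an affine cipher: with a=0,…,z=25, each position x becomes (23x+10) mod 26.
Reversing it on aydubq: a(0)→17·(0−10)≡12=m; y(24)→17·(24−10)≡4=e; d(3)→17·(3−10)≡11=l; u(20)→17·(20−10)≡14=o; b(1)→17·(1−10)≡3=d; q(16)→17·(16−10)≡24=y (all mod 26).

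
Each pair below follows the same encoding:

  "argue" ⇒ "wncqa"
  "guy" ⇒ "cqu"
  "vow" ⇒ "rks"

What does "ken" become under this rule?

Each letter is shifted forward by 22 in the alphabet (a Caesar shift of +22).
Applying it to ken: k+22=g, e+22=a, n+22=j.

gaj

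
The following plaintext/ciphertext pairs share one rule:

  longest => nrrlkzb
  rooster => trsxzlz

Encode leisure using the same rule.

The shift increases by 1 at each position, starting from +2: 2, 3, 4, ….
For leisure: l+2=n, e+3=h, i+4=m, s+5=x, u+6=a, r+7=y, e+8=m.

nhmxaym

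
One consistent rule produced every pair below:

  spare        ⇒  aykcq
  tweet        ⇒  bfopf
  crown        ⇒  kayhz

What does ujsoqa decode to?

In spare: s→a is +8, p→y is +9, a→k is +10, r→c is +11 — the shift increases by 1 each position. The shift increases by 1 at each position, starting from +8: 8, 9, 10, ….
Undoing it on ujsoqa: u−8=m, j−9=a, s−10=i, o−11=d, q−12=e, a−13=n.

maiden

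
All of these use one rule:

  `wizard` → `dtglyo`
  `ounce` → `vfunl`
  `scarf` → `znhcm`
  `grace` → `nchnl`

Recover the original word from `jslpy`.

cheer

It's a Vigenère-style cipher with numeric key [7,11]: position i shifts by key[i mod 2].
Undoing it on jslpy: j−7=c, s−11=h, l−7=e, p−11=e, y−7=r.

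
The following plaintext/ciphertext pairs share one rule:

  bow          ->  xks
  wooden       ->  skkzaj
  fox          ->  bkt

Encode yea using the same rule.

It's a constant shift of +22 (ROT22).
For yea: y+22=u, e+22=a, a+22=w.

uaw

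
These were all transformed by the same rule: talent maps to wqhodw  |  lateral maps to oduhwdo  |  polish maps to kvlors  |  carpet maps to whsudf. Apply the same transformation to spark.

The output letters match the input read backwards, each shifted +3: talent reversed is tnelat. Two steps: reverse the string, then apply a Caesar shift of +3.
Applying it to spark: reverse → kraps; then shift: k+3=n, r+3=u, a+3=d, p+3=s, s+3=v.

nudsv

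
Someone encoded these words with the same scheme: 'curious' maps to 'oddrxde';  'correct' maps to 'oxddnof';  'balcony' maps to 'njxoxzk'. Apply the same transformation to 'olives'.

xxrhne

The shift depends on letter class: consonant c→o is +12, but vowel u→d is +9. Two shifts are in play — +9 for a/e/i/o/u, +12 for every other letter.
For olives: o(vowel)+9=x, l(cons)+12=x, i(vowel)+9=r, v(cons)+12=h, e(vowel)+9=n, s(cons)+12=e.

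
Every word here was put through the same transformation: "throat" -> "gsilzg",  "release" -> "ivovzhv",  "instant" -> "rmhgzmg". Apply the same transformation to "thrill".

This is the alphabet-reversal cipher (Atbash): a becomes z, b becomes y, etc.
For thrill: t↔g, h↔s, r↔i, i↔r, l↔o, l↔o.

gsiroo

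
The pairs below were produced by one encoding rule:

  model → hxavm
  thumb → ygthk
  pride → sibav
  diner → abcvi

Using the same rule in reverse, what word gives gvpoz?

m(12)→h(7) and o(14)→x(23) fit y≡21x+15 (mod 26); the inverse of 21 mod 26 is 5. Treating letters as 0–25, the rule is x ↦ 21x + 15 (mod 26).
Decoding gvpoz: g(6)→5·(6−15)≡7=h; v(21)→5·(21−15)≡4=e; p(15)→5·(15−15)≡0=a; o(14)→5·(14−15)≡21=v; z(25)→5·(25−15)≡24=y (all mod 26).

heavy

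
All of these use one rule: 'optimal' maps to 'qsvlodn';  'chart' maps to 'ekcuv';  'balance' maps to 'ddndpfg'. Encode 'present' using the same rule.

Shifts by position in optimal: pos 0: o→q (+2), pos 1: p→s (+3), pos 2: t→v (+2), pos 3: i→l (+3) — repeating every 2. The shifts repeat in a cycle of length 2: positions 0,1,… shift by +2, +3, then the pattern repeats.
On present: p+2=r, r+3=u, e+2=g, s+3=v, e+2=g, n+3=q, t+2=v.

rugvgqv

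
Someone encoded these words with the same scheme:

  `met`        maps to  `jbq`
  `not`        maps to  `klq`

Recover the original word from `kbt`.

new

Compare letters: m→j is +23, e→b is +23, t→q is +23 — a constant shift. This is a Caesar cipher with shift 23.
Decoding kbt: k−23=n, b−23=e, t−23=w.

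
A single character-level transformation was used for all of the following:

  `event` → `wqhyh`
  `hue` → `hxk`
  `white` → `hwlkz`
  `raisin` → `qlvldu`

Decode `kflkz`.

The output letters match the input read backwards, each shifted +3: event reversed is tneve. Read the word backwards and shift each letter +3.
Undoing it on kflkz: shift back: k−3=h, f−3=c, l−3=i, k−3=h, z−3=w → hcihw; then reverse → which.

which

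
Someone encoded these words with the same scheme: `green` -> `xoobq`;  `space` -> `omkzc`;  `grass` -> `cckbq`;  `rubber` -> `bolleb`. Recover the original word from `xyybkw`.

maroon

The output letters match the input read backwards, each shifted +10: green reversed is neerg. Read the word backwards and shift each letter +10.
Decoding xyybkw: shift back: x−10=n, y−10=o, y−10=o, b−10=r, k−10=a, w−10=m → nooram; then reverse → maroon.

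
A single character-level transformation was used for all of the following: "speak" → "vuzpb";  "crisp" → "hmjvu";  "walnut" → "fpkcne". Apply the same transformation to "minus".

This is an affine cipher: with a=0,…,z=25, each position x becomes (9x+15) mod 26.
Applying it to minus: m(12)→9·12+15≡19=t; i(8)→9·8+15≡9=j; n(13)→9·13+15≡2=c; u(20)→9·20+15≡13=n; s(18)→9·18+15≡21=v (all mod 26).

tjcnv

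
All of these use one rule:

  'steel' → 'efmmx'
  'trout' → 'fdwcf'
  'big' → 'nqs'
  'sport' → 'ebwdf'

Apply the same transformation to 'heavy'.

The shift depends on letter class: consonant s→e is +12, but vowel e→m is +8. Vowels shift forward by 8 and consonants shift forward by 12.
On heavy: h(cons)+12=t, e(vowel)+8=m, a(vowel)+8=i, v(cons)+12=h, y(cons)+12=k.

tmihk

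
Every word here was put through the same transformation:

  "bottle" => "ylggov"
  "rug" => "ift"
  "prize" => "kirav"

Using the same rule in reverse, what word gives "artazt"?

zigzag

Each pair mirrors across the alphabet (b↔y, o↔l, t↔g): positions sum to 25. This is the alphabet-reversal cipher (Atbash): a becomes z, b becomes y, etc.
Decoding artazt: a↔z, r↔i, t↔g, a↔z, z↔a, t↔g.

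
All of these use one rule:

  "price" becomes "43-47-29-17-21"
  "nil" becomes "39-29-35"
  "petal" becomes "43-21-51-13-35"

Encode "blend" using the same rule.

15-35-21-39-19

With a=1..z=26, the number is 2·pos + 11.
Applying it to blend: b=2→15, l=12→35, e=5→21, n=14→39, d=4→19.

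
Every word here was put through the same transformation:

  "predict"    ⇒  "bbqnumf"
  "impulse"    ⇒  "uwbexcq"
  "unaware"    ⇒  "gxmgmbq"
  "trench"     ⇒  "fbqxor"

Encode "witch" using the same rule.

isfmt

Shifts by position in predict: pos 0: p→b (+12), pos 1: r→b (+10), pos 2: e→q (+12), pos 3: d→n (+10) — repeating every 2. The shifts repeat in a cycle of length 2: positions 0,1,… shift by +12, +10, then the pattern repeats.
Applying it to witch: w+12=i, i+10=s, t+12=f, c+10=m, h+12=t.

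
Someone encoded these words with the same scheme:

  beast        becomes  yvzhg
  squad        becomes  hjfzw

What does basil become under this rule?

This is the alphabet-reversal cipher (Atbash): a becomes z, b becomes y, etc.
Applying it to basil: b↔y, a↔z, s↔h, i↔r, l↔o.

yzhro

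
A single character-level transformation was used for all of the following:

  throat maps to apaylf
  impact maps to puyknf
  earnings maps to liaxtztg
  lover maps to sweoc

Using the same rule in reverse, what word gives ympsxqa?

regimen

Letter i (0-indexed) is shifted by i+7, so successive shifts are 7, 8, 9, ….
Undoing it on ympsxqa: y−7=r, m−8=e, p−9=g, s−10=i, x−11=m, q−12=e, a−13=n.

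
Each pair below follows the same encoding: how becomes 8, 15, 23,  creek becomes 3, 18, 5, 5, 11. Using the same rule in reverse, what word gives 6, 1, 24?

Each letter is replaced by its alphabet position (a=1, b=2, …, z=26).
Undoing it on 6, 1, 24: 6=f, 1=a, 24=x.

fax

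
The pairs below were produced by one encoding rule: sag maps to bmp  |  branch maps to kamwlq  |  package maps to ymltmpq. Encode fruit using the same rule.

oaguc

The shift depends on letter class: consonant s→b is +9, but vowel a→m is +12. Vowels shift forward by 12 and consonants shift forward by 9.
On fruit: f(cons)+9=o, r(cons)+9=a, u(vowel)+12=g, i(vowel)+12=u, t(cons)+9=c.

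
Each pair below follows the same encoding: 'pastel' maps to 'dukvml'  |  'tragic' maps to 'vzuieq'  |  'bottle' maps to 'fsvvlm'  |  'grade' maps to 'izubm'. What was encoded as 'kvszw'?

storm

Each letter's alphabet position (a=0..z=25) is mapped through 11·x+20 mod 26 — an affine cipher.
Reversing it on kvszw: k(10)→19·(10−20)≡18=s; v(21)→19·(21−20)≡19=t; s(18)→19·(18−20)≡14=o; z(25)→19·(25−20)≡17=r; w(22)→19·(22−20)≡12=m (all mod 26).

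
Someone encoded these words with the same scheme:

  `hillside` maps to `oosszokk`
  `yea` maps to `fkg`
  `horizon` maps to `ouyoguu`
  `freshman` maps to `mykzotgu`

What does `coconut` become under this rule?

jujuuaa

The shift depends on letter class: consonant h→o is +7, but vowel i→o is +6. The rule splits by letter class: vowels +6, consonants +7.
On coconut: c(cons)+7=j, o(vowel)+6=u, c(cons)+7=j, o(vowel)+6=u, n(cons)+7=u, u(vowel)+6=a, t(cons)+7=a.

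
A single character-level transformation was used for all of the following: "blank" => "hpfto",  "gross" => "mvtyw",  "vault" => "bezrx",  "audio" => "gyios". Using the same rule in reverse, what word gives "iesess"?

A repeating key of period 3 is used — shifts +6, +4, +5 over and over.
Reversing it on iesess: i−6=c, e−4=a, s−5=n, e−6=y, s−4=o, s−5=n.

canyon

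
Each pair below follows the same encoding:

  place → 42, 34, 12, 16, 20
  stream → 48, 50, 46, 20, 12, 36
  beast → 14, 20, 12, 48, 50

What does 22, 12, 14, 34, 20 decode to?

Each letter becomes 2×(its alphabet position, a=1..z=26) + 10.
Decoding 22, 12, 14, 34, 20: 22→(22−10)÷2=6=f, 12→(12−10)÷2=1=a, 14→(14−10)÷2=2=b, 34→(34−10)÷2=12=l, 20→(20−10)÷2=5=e.

fable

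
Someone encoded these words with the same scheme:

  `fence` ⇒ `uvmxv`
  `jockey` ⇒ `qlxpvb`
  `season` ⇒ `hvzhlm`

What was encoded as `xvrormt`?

Each letter is replaced by its mirror in the alphabet: a↔z, b↔y, c↔x, and so on (the Atbash cipher).
Reversing it on xvrormt: x↔c, v↔e, r↔i, o↔l, r↔i, m↔n, t↔g.

ceiling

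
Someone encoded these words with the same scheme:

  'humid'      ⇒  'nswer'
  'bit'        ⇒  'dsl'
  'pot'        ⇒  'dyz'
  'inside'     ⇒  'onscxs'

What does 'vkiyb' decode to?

royal

The output letters match the input read backwards, each shifted +10: humid reversed is dimuh. Two steps: reverse the string, then apply a Caesar shift of +10.
Decoding vkiyb: shift back: v−10=l, k−10=a, i−10=y, y−10=o, b−10=r → layor; then reverse → royal.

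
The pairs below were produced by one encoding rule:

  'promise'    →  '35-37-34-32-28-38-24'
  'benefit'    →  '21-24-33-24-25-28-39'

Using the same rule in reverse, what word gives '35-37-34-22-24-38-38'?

process

The number is (letter's place in the alphabet, a=1) + 19.
Decoding 35-37-34-22-24-38-38: 35→(35−19)÷1=16=p, 37→(37−19)÷1=18=r, 34→(34−19)÷1=15=o, 22→(22−19)÷1=3=c, 24→(24−19)÷1=5=e, 38→(38−19)÷1=19=s, 38→(38−19)÷1=19=s.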